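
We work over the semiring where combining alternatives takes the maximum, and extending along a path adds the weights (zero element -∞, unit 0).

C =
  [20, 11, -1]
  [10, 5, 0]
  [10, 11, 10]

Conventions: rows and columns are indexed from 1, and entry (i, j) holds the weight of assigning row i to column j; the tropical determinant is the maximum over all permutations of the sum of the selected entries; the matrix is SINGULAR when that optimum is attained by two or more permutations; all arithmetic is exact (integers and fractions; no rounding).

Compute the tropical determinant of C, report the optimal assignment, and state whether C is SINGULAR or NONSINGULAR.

σ = (1, 2, 3): 20 + 5 + 10 = 35
σ = (1, 3, 2): 20 + 0 + 11 = 31
σ = (2, 1, 3): 11 + 10 + 10 = 31
σ = (2, 3, 1): 11 + 0 + 10 = 21
σ = (3, 1, 2): (-1) + 10 + 11 = 20
σ = (3, 2, 1): (-1) + 5 + 10 = 14
Optimal value attained by: σ = (1, 2, 3).
Answer: det⊕(C) = 35; verdict: NONSINGULAR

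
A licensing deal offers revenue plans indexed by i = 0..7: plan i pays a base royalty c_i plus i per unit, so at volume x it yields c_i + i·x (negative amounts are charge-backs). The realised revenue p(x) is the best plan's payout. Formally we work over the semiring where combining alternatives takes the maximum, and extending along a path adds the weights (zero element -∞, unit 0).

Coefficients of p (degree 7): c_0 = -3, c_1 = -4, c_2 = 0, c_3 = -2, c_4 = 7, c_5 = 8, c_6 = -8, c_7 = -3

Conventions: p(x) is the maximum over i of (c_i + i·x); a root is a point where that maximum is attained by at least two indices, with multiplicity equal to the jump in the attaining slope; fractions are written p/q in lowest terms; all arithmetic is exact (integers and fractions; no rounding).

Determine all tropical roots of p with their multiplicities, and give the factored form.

hull edge (i=0, c=-3) to (i=4, c=7): slope 5/2, span 4
hull edge (i=4, c=7) to (i=5, c=8): slope 1, span 1
hull edge (i=5, c=8) to (i=7, c=-3): slope -11/2, span 2
Factored form: p(x) = -3 ⊗ (x ⊕ (-5/2)) ⊗ (x ⊕ (-5/2)) ⊗ (x ⊕ (-5/2)) ⊗ (x ⊕ (-5/2)) ⊗ (x ⊕ (-1)) ⊗ (x ⊕ 11/2) ⊗ (x ⊕ 11/2)
Answer: roots = -5/2 (mult 4), -1 (mult 1), 11/2 (mult 2)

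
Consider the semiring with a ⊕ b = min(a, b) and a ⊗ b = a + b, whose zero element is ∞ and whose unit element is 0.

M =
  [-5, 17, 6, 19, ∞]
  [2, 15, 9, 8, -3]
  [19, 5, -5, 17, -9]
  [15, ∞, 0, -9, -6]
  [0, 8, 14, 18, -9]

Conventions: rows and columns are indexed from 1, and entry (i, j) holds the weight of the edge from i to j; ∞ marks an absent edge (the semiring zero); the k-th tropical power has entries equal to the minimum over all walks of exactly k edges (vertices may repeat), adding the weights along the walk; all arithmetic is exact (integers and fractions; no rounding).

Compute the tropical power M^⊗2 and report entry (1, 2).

M^⊗2:
  [-10, 11, 1, 10, -3]
  [-3, 5, 4, -1, -12]
  [-9, -1, -10, 8, -18]
  [-6, 2, -9, -18, -15]
  [-9, -1, 5, 9, -18]
Key observation: the optimum is the walk 1->3->2, with weight 6 + 5 = 11.
Optimal value attained by: walk 1->3->2.
Answer: (M^⊗2)[1][2] = 11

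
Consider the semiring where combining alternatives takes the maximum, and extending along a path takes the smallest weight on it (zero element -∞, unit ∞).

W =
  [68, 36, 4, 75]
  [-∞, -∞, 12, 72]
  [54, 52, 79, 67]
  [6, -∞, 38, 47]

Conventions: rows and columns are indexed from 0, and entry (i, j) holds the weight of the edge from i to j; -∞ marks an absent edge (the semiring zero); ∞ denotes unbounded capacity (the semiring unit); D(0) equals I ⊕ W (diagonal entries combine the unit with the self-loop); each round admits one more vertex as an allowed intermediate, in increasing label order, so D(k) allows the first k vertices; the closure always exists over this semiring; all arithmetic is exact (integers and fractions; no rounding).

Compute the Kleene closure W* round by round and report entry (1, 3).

D(0):
  [∞, 36, 4, 75]
  [-∞, ∞, 12, 72]
  [54, 52, ∞, 67]
  [6, -∞, 38, ∞]
D(1):
  [∞, 36, 4, 75]
  [-∞, ∞, 12, 72]
  [54, 52, ∞, 67]
  [6, 6, 38, ∞]
D(2):
  [∞, 36, 12, 75]
  [-∞, ∞, 12, 72]
  [54, 52, ∞, 67]
  [6, 6, 38, ∞]
D(3):
  [∞, 36, 12, 75]
  [12, ∞, 12, 72]
  [54, 52, ∞, 67]
  [38, 38, 38, ∞]
D(4):
  [∞, 38, 38, 75]
  [38, ∞, 38, 72]
  [54, 52, ∞, 67]
  [38, 38, 38, ∞]
Answer: W*[1][3] = 72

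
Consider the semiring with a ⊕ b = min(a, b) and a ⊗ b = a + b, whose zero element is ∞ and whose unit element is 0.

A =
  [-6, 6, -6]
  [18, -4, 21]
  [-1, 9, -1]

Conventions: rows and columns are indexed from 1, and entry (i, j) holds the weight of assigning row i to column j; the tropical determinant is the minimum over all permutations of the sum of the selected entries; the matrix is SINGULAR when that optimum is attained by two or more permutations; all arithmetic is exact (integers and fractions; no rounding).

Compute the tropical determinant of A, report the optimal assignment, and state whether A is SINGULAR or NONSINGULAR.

σ = (1, 2, 3): (-6) + (-4) + (-1) = -11
σ = (1, 3, 2): (-6) + 21 + 9 = 24
σ = (2, 1, 3): 6 + 18 + (-1) = 23
σ = (2, 3, 1): 6 + 21 + (-1) = 26
σ = (3, 1, 2): (-6) + 18 + 9 = 21
σ = (3, 2, 1): (-6) + (-4) + (-1) = -11
Optimal value attained by: σ = (1, 2, 3).
Answer: det⊕(A) = -11; verdict: SINGULAR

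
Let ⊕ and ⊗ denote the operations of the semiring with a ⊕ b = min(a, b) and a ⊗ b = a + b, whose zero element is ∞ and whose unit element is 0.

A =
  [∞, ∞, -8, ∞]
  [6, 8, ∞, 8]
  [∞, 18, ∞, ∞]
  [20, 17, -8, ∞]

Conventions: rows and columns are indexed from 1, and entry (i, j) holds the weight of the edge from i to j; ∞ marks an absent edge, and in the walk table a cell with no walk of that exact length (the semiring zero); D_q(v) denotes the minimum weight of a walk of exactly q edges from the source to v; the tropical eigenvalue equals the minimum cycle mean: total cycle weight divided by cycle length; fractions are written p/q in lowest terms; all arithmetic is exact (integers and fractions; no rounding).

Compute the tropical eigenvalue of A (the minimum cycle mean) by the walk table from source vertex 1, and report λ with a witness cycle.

q=0: [0, ∞, ∞, ∞]
q=1: [∞, ∞, -8, ∞]
q=2: [∞, 10, ∞, ∞]
q=3: [16, 18, ∞, 18]
q=4: [24, 26, 8, 26]
Optimal cycle mean attained by: cycle 1->3->2->1, total (-8) + 18 + 6, length 3.
Answer: λ = 16/3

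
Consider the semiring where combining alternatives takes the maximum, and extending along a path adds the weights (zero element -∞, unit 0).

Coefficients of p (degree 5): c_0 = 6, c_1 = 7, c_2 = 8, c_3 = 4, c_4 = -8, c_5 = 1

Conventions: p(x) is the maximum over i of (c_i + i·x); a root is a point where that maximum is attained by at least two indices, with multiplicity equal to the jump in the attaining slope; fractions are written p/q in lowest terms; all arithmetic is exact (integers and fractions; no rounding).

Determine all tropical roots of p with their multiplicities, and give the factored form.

hull edge (i=0, c=6) to (i=2, c=8): slope 1, span 2
hull edge (i=2, c=8) to (i=5, c=1): slope -7/3, span 3
Factored form: p(x) = 1 ⊗ (x ⊕ (-1)) ⊗ (x ⊕ (-1)) ⊗ (x ⊕ 7/3) ⊗ (x ⊕ 7/3) ⊗ (x ⊕ 7/3)
Answer: roots = -1 (mult 2), 7/3 (mult 3)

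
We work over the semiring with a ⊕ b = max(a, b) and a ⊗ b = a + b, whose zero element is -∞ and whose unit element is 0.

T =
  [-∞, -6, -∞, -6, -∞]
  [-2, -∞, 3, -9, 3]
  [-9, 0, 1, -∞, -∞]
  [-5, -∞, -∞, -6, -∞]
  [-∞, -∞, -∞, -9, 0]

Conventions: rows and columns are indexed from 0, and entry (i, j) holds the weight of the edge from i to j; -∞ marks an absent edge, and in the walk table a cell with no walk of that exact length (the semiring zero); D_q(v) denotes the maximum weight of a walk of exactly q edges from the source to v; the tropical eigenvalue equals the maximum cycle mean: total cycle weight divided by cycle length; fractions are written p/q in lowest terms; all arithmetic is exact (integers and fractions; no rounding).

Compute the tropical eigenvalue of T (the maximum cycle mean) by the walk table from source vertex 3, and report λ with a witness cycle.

q=0: [-∞, -∞, -∞, 0, -∞]
q=1: [-5, -∞, -∞, -6, -∞]
q=2: [-11, -11, -∞, -11, -∞]
q=3: [-13, -17, -8, -17, -8]
q=4: [-17, -8, -7, -17, -8]
q=5: [-10, -7, -5, -17, -5]
Optimal cycle mean attained by: cycle 1->2->1, total 3 + 0, length 2.
Answer: λ = 3/2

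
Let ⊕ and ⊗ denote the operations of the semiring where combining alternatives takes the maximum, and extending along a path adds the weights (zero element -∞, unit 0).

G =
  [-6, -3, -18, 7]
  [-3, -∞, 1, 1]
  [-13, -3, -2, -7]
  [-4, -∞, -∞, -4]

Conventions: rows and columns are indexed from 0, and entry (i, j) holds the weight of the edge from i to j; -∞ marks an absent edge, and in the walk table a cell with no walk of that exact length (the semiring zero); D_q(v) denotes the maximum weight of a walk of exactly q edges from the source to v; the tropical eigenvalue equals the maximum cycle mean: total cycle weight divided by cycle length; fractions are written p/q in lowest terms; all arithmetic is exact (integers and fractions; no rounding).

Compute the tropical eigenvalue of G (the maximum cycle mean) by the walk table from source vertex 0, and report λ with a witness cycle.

q=0: [0, -∞, -∞, -∞]
q=1: [-6, -3, -18, 7]
q=2: [3, -9, -2, 3]
q=3: [-1, 0, -4, 10]
q=4: [6, -4, 1, 6]
Optimal cycle mean attained by: cycle 0->3->0, total 7 + (-4), length 2.
Answer: λ = 3/2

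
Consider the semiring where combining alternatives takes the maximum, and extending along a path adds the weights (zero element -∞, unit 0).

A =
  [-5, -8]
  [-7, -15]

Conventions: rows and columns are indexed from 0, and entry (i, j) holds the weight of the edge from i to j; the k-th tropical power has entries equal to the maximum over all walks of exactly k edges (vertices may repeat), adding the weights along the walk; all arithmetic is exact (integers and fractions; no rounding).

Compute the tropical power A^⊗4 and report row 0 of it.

A^⊗2:
  [-10, -13]
  [-12, -15]
A^⊗3:
  [-15, -18]
  [-17, -20]
A^⊗4:
  [-20, -23]
  [-22, -25]
Answer: row 0 of A^⊗4 = [-20, -23]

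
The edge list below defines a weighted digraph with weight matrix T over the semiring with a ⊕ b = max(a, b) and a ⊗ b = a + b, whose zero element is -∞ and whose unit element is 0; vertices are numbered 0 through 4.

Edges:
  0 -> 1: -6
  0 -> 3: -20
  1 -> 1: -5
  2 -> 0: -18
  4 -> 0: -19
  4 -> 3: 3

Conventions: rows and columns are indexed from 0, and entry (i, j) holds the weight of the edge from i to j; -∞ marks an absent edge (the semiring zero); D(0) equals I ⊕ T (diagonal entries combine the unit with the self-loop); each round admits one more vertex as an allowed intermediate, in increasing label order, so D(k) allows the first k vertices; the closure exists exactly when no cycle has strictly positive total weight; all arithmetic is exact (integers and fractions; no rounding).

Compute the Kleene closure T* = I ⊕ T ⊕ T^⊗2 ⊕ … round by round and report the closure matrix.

D(0):
  [0, -6, -∞, -20, -∞]
  [-∞, 0, -∞, -∞, -∞]
  [-18, -∞, 0, -∞, -∞]
  [-∞, -∞, -∞, 0, -∞]
  [-19, -∞, -∞, 3, 0]
D(1):
  [0, -6, -∞, -20, -∞]
  [-∞, 0, -∞, -∞, -∞]
  [-18, -24, 0, -38, -∞]
  [-∞, -∞, -∞, 0, -∞]
  [-19, -25, -∞, 3, 0]
D(2):
  [0, -6, -∞, -20, -∞]
  [-∞, 0, -∞, -∞, -∞]
  [-18, -24, 0, -38, -∞]
  [-∞, -∞, -∞, 0, -∞]
  [-19, -25, -∞, 3, 0]
D(3):
  [0, -6, -∞, -20, -∞]
  [-∞, 0, -∞, -∞, -∞]
  [-18, -24, 0, -38, -∞]
  [-∞, -∞, -∞, 0, -∞]
  [-19, -25, -∞, 3, 0]
D(4):
  [0, -6, -∞, -20, -∞]
  [-∞, 0, -∞, -∞, -∞]
  [-18, -24, 0, -38, -∞]
  [-∞, -∞, -∞, 0, -∞]
  [-19, -25, -∞, 3, 0]
D(5):
  [0, -6, -∞, -20, -∞]
  [-∞, 0, -∞, -∞, -∞]
  [-18, -24, 0, -38, -∞]
  [-∞, -∞, -∞, 0, -∞]
  [-19, -25, -∞, 3, 0]
Answer: T* = [[0, -6, -∞, -20, -∞], [-∞, 0, -∞, -∞, -∞], [-18, -24, 0, -38, -∞], [-∞, -∞, -∞, 0, -∞], [-19, -25, -∞, 3, 0]]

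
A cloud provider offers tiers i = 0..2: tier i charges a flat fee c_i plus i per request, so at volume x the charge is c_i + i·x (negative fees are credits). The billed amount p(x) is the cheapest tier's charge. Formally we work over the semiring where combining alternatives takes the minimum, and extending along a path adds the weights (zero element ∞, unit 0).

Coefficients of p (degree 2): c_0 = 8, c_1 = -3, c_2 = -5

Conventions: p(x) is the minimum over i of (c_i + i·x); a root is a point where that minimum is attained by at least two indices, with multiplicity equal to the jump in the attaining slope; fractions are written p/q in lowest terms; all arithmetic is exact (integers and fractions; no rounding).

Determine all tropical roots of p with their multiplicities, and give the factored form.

hull edge (i=0, c=8) to (i=1, c=-3): slope -11, span 1
hull edge (i=1, c=-3) to (i=2, c=-5): slope -2, span 1
Factored form: p(x) = -5 ⊗ (x ⊕ 2) ⊗ (x ⊕ 11)
Answer: roots = 2 (mult 1), 11 (mult 1)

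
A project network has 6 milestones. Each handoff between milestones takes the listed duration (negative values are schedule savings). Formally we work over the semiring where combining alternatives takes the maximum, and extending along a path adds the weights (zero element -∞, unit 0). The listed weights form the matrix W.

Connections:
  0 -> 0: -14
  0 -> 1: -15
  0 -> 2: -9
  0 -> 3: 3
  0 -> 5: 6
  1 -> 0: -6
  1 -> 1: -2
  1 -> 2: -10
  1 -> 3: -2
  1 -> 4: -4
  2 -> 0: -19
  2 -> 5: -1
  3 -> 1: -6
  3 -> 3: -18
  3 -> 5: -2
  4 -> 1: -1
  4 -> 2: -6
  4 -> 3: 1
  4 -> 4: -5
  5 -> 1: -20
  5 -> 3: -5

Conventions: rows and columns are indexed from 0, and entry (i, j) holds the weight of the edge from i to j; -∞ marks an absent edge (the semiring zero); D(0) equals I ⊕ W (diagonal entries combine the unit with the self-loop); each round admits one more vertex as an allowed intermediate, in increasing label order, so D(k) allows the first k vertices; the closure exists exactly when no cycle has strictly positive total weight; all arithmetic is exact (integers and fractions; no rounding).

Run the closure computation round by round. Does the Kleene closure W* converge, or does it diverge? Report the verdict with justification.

D(0):
  [0, -15, -9, 3, -∞, 6]
  [-6, 0, -10, -2, -4, -∞]
  [-19, -∞, 0, -∞, -∞, -1]
  [-∞, -6, -∞, 0, -∞, -2]
  [-∞, -1, -6, 1, 0, -∞]
  [-∞, -20, -∞, -5, -∞, 0]
D(1):
  [0, -15, -9, 3, -∞, 6]
  [-6, 0, -10, -2, -4, 0]
  [-19, -34, 0, -16, -∞, -1]
  [-∞, -6, -∞, 0, -∞, -2]
  [-∞, -1, -6, 1, 0, -∞]
  [-∞, -20, -∞, -5, -∞, 0]
D(2):
  [0, -15, -9, 3, -19, 6]
  [-6, 0, -10, -2, -4, 0]
  [-19, -34, 0, -16, -38, -1]
  [-12, -6, -16, 0, -10, -2]
  [-7, -1, -6, 1, 0, -1]
  [-26, -20, -30, -5, -24, 0]
D(3):
  [0, -15, -9, 3, -19, 6]
  [-6, 0, -10, -2, -4, 0]
  [-19, -34, 0, -16, -38, -1]
  [-12, -6, -16, 0, -10, -2]
  [-7, -1, -6, 1, 0, -1]
  [-26, -20, -30, -5, -24, 0]
D(4):
  [0, -3, -9, 3, -7, 6]
  [-6, 0, -10, -2, -4, 0]
  [-19, -22, 0, -16, -26, -1]
  [-12, -6, -16, 0, -10, -2]
  [-7, -1, -6, 1, 0, -1]
  [-17, -11, -21, -5, -15, 0]
D(5):
  [0, -3, -9, 3, -7, 6]
  [-6, 0, -10, -2, -4, 0]
  [-19, -22, 0, -16, -26, -1]
  [-12, -6, -16, 0, -10, -2]
  [-7, -1, -6, 1, 0, -1]
  [-17, -11, -21, -5, -15, 0]
D(6):
  [0, -3, -9, 3, -7, 6]
  [-6, 0, -10, -2, -4, 0]
  [-18, -12, 0, -6, -16, -1]
  [-12, -6, -16, 0, -10, -2]
  [-7, -1, -6, 1, 0, -1]
  [-17, -11, -21, -5, -15, 0]
Key observation: every diagonal entry stays at the unit through all rounds, so no improving cycle exists.
Answer: CONVERGES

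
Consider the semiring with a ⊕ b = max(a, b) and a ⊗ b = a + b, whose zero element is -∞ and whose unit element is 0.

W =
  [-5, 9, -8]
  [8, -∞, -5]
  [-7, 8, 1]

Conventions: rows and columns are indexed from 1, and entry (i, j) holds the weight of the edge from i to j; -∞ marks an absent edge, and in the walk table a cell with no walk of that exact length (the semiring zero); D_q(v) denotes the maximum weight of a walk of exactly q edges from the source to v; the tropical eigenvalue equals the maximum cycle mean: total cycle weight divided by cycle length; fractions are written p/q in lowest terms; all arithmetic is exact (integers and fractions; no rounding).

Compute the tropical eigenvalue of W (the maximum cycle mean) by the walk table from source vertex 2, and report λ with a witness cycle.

q=0: [-∞, 0, -∞]
q=1: [8, -∞, -5]
q=2: [3, 17, 0]
q=3: [25, 12, 12]
Optimal cycle mean attained by: cycle 1->2->1, total 9 + 8, length 2.
Answer: λ = 17/2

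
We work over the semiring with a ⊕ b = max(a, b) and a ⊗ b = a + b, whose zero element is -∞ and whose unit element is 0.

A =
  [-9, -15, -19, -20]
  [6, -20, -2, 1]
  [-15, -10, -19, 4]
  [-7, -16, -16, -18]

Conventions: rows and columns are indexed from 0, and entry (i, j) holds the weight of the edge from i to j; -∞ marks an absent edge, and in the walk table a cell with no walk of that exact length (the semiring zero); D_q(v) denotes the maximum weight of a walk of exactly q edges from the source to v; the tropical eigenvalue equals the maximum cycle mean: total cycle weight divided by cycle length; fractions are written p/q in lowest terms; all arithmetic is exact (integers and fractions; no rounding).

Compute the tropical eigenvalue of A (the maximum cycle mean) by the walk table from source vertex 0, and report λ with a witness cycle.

q=0: [0, -∞, -∞, -∞]
q=1: [-9, -15, -19, -20]
q=2: [-9, -24, -17, -14]
q=3: [-18, -24, -26, -13]
q=4: [-18, -29, -26, -22]
Optimal cycle mean attained by: cycle 0->1->0, total (-15) + 6, length 2.
Answer: λ = -9/2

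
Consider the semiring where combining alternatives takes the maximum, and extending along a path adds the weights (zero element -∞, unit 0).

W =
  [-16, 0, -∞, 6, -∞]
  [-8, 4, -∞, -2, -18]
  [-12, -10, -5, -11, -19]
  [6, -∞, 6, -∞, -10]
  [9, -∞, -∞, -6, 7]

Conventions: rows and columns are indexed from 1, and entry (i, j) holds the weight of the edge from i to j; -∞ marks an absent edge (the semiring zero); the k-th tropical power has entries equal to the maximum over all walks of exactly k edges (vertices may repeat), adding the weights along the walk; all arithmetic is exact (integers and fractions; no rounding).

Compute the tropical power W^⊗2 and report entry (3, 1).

W^⊗2:
  [12, 4, 12, -2, -4]
  [4, 8, 4, 2, -11]
  [-5, -6, -5, -6, -12]
  [-1, 6, 1, 12, -3]
  [16, 9, 0, 15, 14]
Key observation: the optimum is the walk 3->4->1, with weight (-11) + 6 = -5.
Optimal value attained by: walk 3->4->1.
Answer: (W^⊗2)[3][1] = -5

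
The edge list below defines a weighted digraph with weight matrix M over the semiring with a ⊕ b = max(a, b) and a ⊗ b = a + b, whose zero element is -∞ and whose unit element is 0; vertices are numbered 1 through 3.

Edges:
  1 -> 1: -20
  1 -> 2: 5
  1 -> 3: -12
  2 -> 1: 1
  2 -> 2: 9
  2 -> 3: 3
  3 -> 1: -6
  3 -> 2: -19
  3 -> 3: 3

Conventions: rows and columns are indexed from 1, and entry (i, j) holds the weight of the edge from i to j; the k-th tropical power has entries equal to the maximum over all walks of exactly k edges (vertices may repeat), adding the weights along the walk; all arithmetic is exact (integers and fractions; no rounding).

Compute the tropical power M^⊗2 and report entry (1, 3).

M^⊗2:
  [6, 14, 8]
  [10, 18, 12]
  [-3, -1, 6]
Key observation: the optimum is the walk 1->2->3, with weight 5 + 3 = 8.
Optimal value attained by: walk 1->2->3.
Answer: (M^⊗2)[1][3] = 8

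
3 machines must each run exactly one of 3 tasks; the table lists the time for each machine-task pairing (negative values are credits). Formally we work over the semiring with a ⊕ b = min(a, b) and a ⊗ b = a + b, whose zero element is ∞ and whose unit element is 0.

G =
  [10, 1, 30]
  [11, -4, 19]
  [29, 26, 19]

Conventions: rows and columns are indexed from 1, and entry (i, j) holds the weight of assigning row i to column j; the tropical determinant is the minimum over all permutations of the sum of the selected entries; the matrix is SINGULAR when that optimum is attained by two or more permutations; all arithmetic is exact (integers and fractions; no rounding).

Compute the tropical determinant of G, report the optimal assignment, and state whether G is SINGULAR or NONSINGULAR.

σ = (1, 2, 3): 10 + (-4) + 19 = 25
σ = (1, 3, 2): 10 + 19 + 26 = 55
σ = (2, 1, 3): 1 + 11 + 19 = 31
σ = (2, 3, 1): 1 + 19 + 29 = 49
σ = (3, 1, 2): 30 + 11 + 26 = 67
σ = (3, 2, 1): 30 + (-4) + 29 = 55
Optimal value attained by: σ = (1, 2, 3).
Answer: det⊕(G) = 25; verdict: NONSINGULAR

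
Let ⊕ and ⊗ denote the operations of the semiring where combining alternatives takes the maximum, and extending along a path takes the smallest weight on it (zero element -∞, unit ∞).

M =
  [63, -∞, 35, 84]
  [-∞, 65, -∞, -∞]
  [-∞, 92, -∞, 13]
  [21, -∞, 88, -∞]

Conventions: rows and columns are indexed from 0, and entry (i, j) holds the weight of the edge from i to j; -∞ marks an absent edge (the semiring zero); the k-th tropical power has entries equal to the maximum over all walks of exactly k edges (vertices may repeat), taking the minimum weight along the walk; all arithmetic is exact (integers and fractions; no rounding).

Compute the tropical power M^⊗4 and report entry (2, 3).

M^⊗2:
  [63, 35, 84, 63]
  [-∞, 65, -∞, -∞]
  [13, 65, 13, -∞]
  [21, 88, 21, 21]
M^⊗3:
  [63, 84, 63, 63]
  [-∞, 65, -∞, -∞]
  [13, 65, 13, 13]
  [21, 65, 21, 21]
M^⊗4:
  [63, 65, 63, 63]
  [-∞, 65, -∞, -∞]
  [13, 65, 13, 13]
  [21, 65, 21, 21]
Key observation: the optimum is the walk 2->3->0->0->3, with weight 13 min 21 min 63 min 84 = 13.
Optimal value attained by: walk 2->3->0->0->3.
Answer: (M^⊗4)[2][3] = 13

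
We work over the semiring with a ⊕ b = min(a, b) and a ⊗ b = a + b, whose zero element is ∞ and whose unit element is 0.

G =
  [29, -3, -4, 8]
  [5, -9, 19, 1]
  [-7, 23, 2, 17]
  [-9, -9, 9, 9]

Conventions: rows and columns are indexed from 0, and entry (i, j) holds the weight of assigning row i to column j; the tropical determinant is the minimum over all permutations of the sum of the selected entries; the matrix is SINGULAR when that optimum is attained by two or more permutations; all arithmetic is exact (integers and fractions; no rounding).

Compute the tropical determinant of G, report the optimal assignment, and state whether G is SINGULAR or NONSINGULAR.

σ = (0, 1, 2, 3): 29 + (-9) + 2 + 9 = 31
σ = (0, 1, 3, 2): 29 + (-9) + 17 + 9 = 46
σ = (0, 2, 1, 3): 29 + 19 + 23 + 9 = 80
σ = (0, 2, 3, 1): 29 + 19 + 17 + (-9) = 56
σ = (0, 3, 1, 2): 29 + 1 + 23 + 9 = 62
σ = (0, 3, 2, 1): 29 + 1 + 2 + (-9) = 23
σ = (1, 0, 2, 3): (-3) + 5 + 2 + 9 = 13
σ = (1, 0, 3, 2): (-3) + 5 + 17 + 9 = 28
σ = (1, 2, 0, 3): (-3) + 19 + (-7) + 9 = 18
σ = (1, 2, 3, 0): (-3) + 19 + 17 + (-9) = 24
σ = (1, 3, 0, 2): (-3) + 1 + (-7) + 9 = 0
σ = (1, 3, 2, 0): (-3) + 1 + 2 + (-9) = -9
σ = (2, 0, 1, 3): (-4) + 5 + 23 + 9 = 33
σ = (2, 0, 3, 1): (-4) + 5 + 17 + (-9) = 9
σ = (2, 1, 0, 3): (-4) + (-9) + (-7) + 9 = -11
σ = (2, 1, 3, 0): (-4) + (-9) + 17 + (-9) = -5
σ = (2, 3, 0, 1): (-4) + 1 + (-7) + (-9) = -19
σ = (2, 3, 1, 0): (-4) + 1 + 23 + (-9) = 11
σ = (3, 0, 1, 2): 8 + 5 + 23 + 9 = 45
σ = (3, 0, 2, 1): 8 + 5 + 2 + (-9) = 6
σ = (3, 1, 0, 2): 8 + (-9) + (-7) + 9 = 1
σ = (3, 1, 2, 0): 8 + (-9) + 2 + (-9) = -8
σ = (3, 2, 0, 1): 8 + 19 + (-7) + (-9) = 11
σ = (3, 2, 1, 0): 8 + 19 + 23 + (-9) = 41
Optimal value attained by: σ = (2, 3, 0, 1).
Answer: det⊕(G) = -19; verdict: NONSINGULAR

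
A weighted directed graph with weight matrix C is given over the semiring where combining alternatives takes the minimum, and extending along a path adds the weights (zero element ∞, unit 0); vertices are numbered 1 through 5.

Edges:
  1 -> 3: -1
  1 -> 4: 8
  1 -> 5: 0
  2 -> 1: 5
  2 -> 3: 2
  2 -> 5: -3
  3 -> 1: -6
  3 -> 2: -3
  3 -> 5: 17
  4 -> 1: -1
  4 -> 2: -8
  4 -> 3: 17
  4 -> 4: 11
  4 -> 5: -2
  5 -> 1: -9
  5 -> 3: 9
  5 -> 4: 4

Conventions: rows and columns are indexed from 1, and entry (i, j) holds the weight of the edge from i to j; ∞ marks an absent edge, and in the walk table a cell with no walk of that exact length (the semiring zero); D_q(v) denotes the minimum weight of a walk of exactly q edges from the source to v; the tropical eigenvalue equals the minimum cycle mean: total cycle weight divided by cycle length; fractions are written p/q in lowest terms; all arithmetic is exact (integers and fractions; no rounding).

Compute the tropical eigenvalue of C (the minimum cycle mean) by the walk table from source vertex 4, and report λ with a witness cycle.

q=0: [∞, ∞, ∞, 0, ∞]
q=1: [-1, -8, 17, 11, -2]
q=2: [-11, 3, -6, 2, -11]
q=3: [-20, -9, -12, -7, -11]
q=4: [-20, -15, -21, -12, -20]
q=5: [-29, -24, -21, -16, -20]
Optimal cycle mean attained by: cycle 1->5->1, total 0 + (-9), length 2.
Answer: λ = -9/2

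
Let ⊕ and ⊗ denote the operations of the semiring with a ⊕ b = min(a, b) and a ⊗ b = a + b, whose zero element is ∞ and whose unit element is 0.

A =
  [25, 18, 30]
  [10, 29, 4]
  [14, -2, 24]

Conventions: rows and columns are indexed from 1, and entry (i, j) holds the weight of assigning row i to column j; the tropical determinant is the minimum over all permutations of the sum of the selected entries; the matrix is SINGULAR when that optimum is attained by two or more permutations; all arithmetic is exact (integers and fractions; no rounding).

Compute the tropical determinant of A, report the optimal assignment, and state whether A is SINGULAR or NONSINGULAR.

σ = (1, 2, 3): 25 + 29 + 24 = 78
σ = (1, 3, 2): 25 + 4 + (-2) = 27
σ = (2, 1, 3): 18 + 10 + 24 = 52
σ = (2, 3, 1): 18 + 4 + 14 = 36
σ = (3, 1, 2): 30 + 10 + (-2) = 38
σ = (3, 2, 1): 30 + 29 + 14 = 73
Optimal value attained by: σ = (1, 3, 2).
Answer: det⊕(A) = 27; verdict: NONSINGULAR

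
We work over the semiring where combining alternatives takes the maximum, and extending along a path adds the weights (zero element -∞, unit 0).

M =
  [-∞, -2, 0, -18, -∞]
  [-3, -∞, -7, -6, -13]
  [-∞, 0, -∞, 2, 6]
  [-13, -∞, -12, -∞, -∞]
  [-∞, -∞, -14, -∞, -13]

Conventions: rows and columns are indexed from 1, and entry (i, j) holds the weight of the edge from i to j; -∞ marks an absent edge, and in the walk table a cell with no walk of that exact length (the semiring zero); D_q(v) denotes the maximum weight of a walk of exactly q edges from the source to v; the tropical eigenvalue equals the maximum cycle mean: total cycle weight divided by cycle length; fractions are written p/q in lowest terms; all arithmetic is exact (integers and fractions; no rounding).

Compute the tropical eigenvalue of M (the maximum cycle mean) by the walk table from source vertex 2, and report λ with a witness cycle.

q=0: [-∞, 0, -∞, -∞, -∞]
q=1: [-3, -∞, -7, -6, -13]
q=2: [-19, -5, -3, -5, -1]
q=3: [-8, -3, -12, -1, 3]
q=4: [-6, -10, -8, -9, -6]
q=5: [-13, -8, -6, -6, -2]
Optimal cycle mean attained by: cycle 1->3->2->1, total 0 + 0 + (-3), length 3.
Answer: λ = -1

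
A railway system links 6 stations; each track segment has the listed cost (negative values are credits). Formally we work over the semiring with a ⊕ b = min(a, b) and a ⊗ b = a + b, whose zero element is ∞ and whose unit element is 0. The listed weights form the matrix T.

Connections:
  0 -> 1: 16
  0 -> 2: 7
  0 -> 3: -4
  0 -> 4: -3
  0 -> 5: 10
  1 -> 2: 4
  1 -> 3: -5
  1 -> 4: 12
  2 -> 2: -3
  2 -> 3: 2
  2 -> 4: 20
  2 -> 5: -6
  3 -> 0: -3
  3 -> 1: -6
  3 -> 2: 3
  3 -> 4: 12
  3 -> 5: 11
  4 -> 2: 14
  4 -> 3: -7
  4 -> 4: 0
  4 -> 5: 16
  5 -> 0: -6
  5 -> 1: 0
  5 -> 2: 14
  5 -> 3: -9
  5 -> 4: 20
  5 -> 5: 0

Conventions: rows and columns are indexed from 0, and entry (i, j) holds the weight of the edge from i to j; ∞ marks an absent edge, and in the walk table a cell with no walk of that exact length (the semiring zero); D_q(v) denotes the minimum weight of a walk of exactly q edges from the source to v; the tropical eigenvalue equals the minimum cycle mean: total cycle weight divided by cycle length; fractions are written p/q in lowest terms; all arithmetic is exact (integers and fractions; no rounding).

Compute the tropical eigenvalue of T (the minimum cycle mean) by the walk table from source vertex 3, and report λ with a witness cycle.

q=0: [∞, ∞, ∞, 0, ∞, ∞]
q=1: [-3, -6, 3, ∞, 12, 11]
q=2: [5, 11, -2, -11, -6, -3]
q=3: [-14, -17, -8, -13, -6, -8]
q=4: [-16, -19, -13, -22, -17, -14]
q=5: [-25, -28, -19, -24, -19, -19]
q=6: [-27, -30, -24, -33, -28, -25]
Optimal cycle mean attained by: cycle 1->3->1, total (-5) + (-6), length 2.
Answer: λ = -11/2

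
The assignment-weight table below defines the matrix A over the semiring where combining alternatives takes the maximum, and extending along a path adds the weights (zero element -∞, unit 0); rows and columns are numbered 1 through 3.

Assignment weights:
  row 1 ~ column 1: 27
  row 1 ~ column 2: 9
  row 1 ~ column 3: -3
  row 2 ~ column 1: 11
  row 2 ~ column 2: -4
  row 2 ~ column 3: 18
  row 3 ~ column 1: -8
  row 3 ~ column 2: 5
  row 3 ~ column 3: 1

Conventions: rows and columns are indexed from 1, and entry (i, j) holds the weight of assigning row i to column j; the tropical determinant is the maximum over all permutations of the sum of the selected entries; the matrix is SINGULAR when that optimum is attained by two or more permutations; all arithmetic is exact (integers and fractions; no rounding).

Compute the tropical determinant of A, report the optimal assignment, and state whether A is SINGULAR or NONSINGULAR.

σ = (1, 2, 3): 27 + (-4) + 1 = 24
σ = (1, 3, 2): 27 + 18 + 5 = 50
σ = (2, 1, 3): 9 + 11 + 1 = 21
σ = (2, 3, 1): 9 + 18 + (-8) = 19
σ = (3, 1, 2): (-3) + 11 + 5 = 13
σ = (3, 2, 1): (-3) + (-4) + (-8) = -15
Optimal value attained by: σ = (1, 3, 2).
Answer: det⊕(A) = 50; verdict: NONSINGULAR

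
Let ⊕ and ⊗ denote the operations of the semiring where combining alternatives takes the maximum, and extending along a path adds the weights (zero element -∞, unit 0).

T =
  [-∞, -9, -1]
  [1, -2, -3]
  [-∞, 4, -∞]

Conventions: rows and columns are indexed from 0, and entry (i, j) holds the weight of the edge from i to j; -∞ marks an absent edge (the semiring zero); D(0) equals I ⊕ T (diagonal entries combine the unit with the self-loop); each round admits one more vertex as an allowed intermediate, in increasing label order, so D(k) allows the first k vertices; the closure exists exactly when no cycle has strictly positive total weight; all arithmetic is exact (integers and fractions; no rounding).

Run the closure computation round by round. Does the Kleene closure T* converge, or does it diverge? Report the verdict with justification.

D(0):
  [0, -9, -1]
  [1, 0, -3]
  [-∞, 4, 0]
D(1):
  [0, -9, -1]
  [1, 0, 0]
  [-∞, 4, 0]
Detection: at round 2, diagonal entry (2, 2) turns strictly positive.
Key observation: the cycle 2->1->0->2 has total weight 4 + 1 + (-1), which is strictly positive.
Answer: DIVERGES — positive cycle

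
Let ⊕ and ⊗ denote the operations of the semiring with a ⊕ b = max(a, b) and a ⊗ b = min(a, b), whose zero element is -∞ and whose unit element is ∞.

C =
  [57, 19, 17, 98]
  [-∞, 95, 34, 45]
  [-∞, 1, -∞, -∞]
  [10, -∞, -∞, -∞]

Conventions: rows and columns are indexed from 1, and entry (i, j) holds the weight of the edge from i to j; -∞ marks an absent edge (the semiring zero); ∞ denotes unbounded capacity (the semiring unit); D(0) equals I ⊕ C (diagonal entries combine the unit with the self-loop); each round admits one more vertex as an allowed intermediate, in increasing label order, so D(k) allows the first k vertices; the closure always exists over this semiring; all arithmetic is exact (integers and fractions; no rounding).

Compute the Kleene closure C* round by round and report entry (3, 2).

D(0):
  [∞, 19, 17, 98]
  [-∞, ∞, 34, 45]
  [-∞, 1, ∞, -∞]
  [10, -∞, -∞, ∞]
D(1):
  [∞, 19, 17, 98]
  [-∞, ∞, 34, 45]
  [-∞, 1, ∞, -∞]
  [10, 10, 10, ∞]
D(2):
  [∞, 19, 19, 98]
  [-∞, ∞, 34, 45]
  [-∞, 1, ∞, 1]
  [10, 10, 10, ∞]
D(3):
  [∞, 19, 19, 98]
  [-∞, ∞, 34, 45]
  [-∞, 1, ∞, 1]
  [10, 10, 10, ∞]
D(4):
  [∞, 19, 19, 98]
  [10, ∞, 34, 45]
  [1, 1, ∞, 1]
  [10, 10, 10, ∞]
Answer: C*[3][2] = 1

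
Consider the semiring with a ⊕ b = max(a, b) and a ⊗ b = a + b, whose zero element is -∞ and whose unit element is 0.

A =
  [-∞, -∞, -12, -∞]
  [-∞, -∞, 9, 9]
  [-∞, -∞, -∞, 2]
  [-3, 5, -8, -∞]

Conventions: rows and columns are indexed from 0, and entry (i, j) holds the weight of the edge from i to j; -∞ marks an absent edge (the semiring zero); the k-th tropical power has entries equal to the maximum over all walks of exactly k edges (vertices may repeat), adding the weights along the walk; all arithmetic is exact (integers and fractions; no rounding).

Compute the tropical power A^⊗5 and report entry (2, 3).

A^⊗2:
  [-∞, -∞, -∞, -10]
  [6, 14, 1, 11]
  [-1, 7, -6, -∞]
  [-∞, -∞, 14, 14]
A^⊗3:
  [-13, -5, -18, -∞]
  [8, 16, 23, 23]
  [-∞, -∞, 16, 16]
  [11, 19, 6, 16]
A^⊗4:
  [-∞, -∞, 4, 4]
  [20, 28, 25, 25]
  [13, 21, 8, 18]
  [13, 21, 28, 28]
A^⊗5:
  [1, 9, -4, 6]
  [22, 30, 37, 37]
  [15, 23, 30, 30]
  [25, 33, 30, 30]
Key observation: the optimum is the walk 2->3->1->3->1->3, with weight 2 + 5 + 9 + 5 + 9 = 30.
Optimal value attained by: walk 2->3->1->3->1->3.
Answer: (A^⊗5)[2][3] = 30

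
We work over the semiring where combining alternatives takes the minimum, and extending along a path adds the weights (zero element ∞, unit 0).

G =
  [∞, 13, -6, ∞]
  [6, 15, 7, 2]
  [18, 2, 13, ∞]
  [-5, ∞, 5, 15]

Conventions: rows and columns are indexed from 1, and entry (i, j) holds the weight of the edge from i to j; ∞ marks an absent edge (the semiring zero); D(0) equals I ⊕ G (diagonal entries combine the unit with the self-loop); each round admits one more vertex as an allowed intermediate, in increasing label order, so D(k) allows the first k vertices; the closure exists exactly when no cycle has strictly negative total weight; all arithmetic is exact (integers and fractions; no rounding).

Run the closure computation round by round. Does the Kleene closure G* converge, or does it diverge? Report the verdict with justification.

D(0):
  [0, 13, -6, ∞]
  [6, 0, 7, 2]
  [18, 2, 0, ∞]
  [-5, ∞, 5, 0]
D(1):
  [0, 13, -6, ∞]
  [6, 0, 0, 2]
  [18, 2, 0, ∞]
  [-5, 8, -11, 0]
D(2):
  [0, 13, -6, 15]
  [6, 0, 0, 2]
  [8, 2, 0, 4]
  [-5, 8, -11, 0]
Detection: at round 3, diagonal entry (4, 4) turns strictly negative.
Key observation: the cycle 4->1->3->2->4 has total weight (-5) + (-6) + 2 + 2, which is strictly negative.
Answer: DIVERGES — negative cycle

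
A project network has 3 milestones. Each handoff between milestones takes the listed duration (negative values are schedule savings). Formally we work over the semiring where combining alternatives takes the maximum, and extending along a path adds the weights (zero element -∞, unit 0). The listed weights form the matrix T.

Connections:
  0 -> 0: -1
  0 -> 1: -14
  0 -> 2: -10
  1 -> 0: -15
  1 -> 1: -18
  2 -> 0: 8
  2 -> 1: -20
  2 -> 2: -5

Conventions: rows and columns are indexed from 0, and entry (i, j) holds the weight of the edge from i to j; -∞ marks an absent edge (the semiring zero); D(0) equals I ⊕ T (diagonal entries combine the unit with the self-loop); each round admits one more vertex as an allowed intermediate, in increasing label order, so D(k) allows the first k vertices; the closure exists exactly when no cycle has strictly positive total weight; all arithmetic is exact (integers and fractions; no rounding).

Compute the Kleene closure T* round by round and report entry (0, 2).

D(0):
  [0, -14, -10]
  [-15, 0, -∞]
  [8, -20, 0]
D(1):
  [0, -14, -10]
  [-15, 0, -25]
  [8, -6, 0]
D(2):
  [0, -14, -10]
  [-15, 0, -25]
  [8, -6, 0]
D(3):
  [0, -14, -10]
  [-15, 0, -25]
  [8, -6, 0]
Answer: T*[0][2] = -10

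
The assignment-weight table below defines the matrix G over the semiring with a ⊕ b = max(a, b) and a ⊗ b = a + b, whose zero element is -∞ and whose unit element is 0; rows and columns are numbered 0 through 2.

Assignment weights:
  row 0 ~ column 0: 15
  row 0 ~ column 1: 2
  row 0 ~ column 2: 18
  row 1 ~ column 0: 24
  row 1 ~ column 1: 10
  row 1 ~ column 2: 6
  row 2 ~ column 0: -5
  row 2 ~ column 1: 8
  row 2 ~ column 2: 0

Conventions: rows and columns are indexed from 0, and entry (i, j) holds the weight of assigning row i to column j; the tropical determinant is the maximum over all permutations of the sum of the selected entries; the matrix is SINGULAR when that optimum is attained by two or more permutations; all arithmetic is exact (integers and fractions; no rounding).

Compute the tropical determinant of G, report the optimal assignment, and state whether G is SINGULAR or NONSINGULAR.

σ = (0, 1, 2): 15 + 10 + 0 = 25
σ = (0, 2, 1): 15 + 6 + 8 = 29
σ = (1, 0, 2): 2 + 24 + 0 = 26
σ = (1, 2, 0): 2 + 6 + (-5) = 3
σ = (2, 0, 1): 18 + 24 + 8 = 50
σ = (2, 1, 0): 18 + 10 + (-5) = 23
Optimal value attained by: σ = (2, 0, 1).
Answer: det⊕(G) = 50; verdict: NONSINGULAR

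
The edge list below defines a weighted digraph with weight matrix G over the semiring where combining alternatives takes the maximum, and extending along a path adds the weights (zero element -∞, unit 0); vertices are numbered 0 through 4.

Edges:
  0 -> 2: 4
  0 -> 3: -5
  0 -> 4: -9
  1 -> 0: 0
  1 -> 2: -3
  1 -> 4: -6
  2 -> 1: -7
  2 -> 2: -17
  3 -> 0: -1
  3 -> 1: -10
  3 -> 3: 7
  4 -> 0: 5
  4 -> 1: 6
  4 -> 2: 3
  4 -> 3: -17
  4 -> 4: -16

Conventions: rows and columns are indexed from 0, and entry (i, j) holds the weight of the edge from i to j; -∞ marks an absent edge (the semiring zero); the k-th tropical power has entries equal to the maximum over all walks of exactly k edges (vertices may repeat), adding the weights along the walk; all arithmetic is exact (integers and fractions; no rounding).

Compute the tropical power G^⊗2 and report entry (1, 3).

G^⊗2:
  [-4, -3, -6, 2, -25]
  [-1, 0, 4, -5, -9]
  [-7, -24, -10, -∞, -13]
  [6, -3, 3, 14, -10]
  [6, -4, 9, 0, 0]
Key observation: the optimum is the walk 1->0->3, with weight 0 + (-5) = -5.
Optimal value attained by: walk 1->0->3.
Answer: (G^⊗2)[1][3] = -5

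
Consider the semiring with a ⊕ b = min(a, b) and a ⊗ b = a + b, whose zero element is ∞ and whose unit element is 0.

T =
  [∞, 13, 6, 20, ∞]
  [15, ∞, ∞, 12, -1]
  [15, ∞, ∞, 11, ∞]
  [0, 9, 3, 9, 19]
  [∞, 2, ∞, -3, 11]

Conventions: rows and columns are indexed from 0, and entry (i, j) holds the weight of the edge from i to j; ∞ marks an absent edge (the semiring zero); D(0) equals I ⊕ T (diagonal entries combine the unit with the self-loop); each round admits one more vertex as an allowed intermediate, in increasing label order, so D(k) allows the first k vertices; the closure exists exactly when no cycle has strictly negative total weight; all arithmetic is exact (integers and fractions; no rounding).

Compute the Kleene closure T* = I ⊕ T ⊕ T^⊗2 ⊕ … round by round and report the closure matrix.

D(0):
  [0, 13, 6, 20, ∞]
  [15, 0, ∞, 12, -1]
  [15, ∞, 0, 11, ∞]
  [0, 9, 3, 0, 19]
  [∞, 2, ∞, -3, 0]
D(1):
  [0, 13, 6, 20, ∞]
  [15, 0, 21, 12, -1]
  [15, 28, 0, 11, ∞]
  [0, 9, 3, 0, 19]
  [∞, 2, ∞, -3, 0]
D(2):
  [0, 13, 6, 20, 12]
  [15, 0, 21, 12, -1]
  [15, 28, 0, 11, 27]
  [0, 9, 3, 0, 8]
  [17, 2, 23, -3, 0]
D(3):
  [0, 13, 6, 17, 12]
  [15, 0, 21, 12, -1]
  [15, 28, 0, 11, 27]
  [0, 9, 3, 0, 8]
  [17, 2, 23, -3, 0]
D(4):
  [0, 13, 6, 17, 12]
  [12, 0, 15, 12, -1]
  [11, 20, 0, 11, 19]
  [0, 9, 3, 0, 8]
  [-3, 2, 0, -3, 0]
D(5):
  [0, 13, 6, 9, 12]
  [-4, 0, -1, -4, -1]
  [11, 20, 0, 11, 19]
  [0, 9, 3, 0, 8]
  [-3, 2, 0, -3, 0]
Answer: T* = [[0, 13, 6, 9, 12], [-4, 0, -1, -4, -1], [11, 20, 0, 11, 19], [0, 9, 3, 0, 8], [-3, 2, 0, -3, 0]]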